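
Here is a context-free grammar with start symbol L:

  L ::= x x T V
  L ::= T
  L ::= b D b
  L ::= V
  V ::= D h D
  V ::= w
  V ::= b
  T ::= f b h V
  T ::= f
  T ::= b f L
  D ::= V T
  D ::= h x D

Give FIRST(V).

{ b, h, w }

From V ::= D h D: add FIRST(D) = { b, h, w }.
V ::= w contributes {w}.
V ::= b contributes {b}.
Union: FIRST(V) = { b, h, w }.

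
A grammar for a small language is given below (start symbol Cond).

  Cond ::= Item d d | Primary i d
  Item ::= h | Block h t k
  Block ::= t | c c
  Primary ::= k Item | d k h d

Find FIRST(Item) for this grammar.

Item ::= h contributes {h}.
From Item ::= Block h t k: add FIRST(Block) = { c, t }.
Union: FIRST(Item) = { c, h, t }.

{ c, h, t }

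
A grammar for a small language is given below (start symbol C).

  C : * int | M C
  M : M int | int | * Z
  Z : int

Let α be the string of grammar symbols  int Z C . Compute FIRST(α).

{ int }

int is a terminal; add {int} and stop.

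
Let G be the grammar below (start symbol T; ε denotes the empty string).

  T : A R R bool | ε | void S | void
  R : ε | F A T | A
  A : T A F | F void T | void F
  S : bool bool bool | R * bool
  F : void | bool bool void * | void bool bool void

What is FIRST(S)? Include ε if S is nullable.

S : bool bool bool contributes {bool}.
From S : R * bool: R nullable, take FIRST(R) ∪ {*} = { *, bool, void }.
Union: FIRST(S) = { *, bool, void }.

{ *, bool, void }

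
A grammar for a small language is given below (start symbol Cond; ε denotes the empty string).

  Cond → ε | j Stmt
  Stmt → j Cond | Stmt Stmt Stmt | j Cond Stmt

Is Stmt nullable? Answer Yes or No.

No

Nullable nonterminals: Cond.
No production of Stmt has an RHS whose symbols are all nullable, so Stmt is not nullable.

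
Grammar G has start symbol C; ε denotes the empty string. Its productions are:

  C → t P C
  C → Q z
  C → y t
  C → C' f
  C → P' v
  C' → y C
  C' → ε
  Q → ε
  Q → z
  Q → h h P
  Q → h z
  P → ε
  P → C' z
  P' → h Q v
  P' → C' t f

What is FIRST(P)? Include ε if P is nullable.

P → ε contributes ε.
From P → C' z: C' nullable, take FIRST(C') ∪ {z} = { y, z }.
Union: FIRST(P) = { y, z, ε }.

{ y, z, ε }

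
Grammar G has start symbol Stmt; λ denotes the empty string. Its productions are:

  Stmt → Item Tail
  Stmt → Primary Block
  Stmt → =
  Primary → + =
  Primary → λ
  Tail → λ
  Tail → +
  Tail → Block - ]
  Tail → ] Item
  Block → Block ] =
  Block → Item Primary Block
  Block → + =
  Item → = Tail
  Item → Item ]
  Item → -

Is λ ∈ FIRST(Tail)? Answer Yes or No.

Tail has an λ-production, so Tail ⇒ λ.

Yes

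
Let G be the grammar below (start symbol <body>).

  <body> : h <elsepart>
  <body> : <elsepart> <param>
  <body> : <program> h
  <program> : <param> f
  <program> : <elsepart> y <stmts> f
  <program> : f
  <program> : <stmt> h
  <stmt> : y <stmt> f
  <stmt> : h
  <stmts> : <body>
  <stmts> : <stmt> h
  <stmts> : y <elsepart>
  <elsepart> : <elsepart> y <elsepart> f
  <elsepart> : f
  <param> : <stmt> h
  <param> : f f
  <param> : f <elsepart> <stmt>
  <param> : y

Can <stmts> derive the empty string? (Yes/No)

No

No nonterminal in this grammar is nullable.
No production of <stmts> has an RHS whose symbols are all nullable, so <stmts> is not nullable.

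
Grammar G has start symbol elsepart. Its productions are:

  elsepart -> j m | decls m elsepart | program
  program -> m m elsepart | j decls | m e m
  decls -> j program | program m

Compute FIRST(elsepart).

elsepart -> j m contributes {j}.
From elsepart -> decls m elsepart: add FIRST(decls) = { j, m }.
From elsepart -> program: add FIRST(program) = { j, m }.
Union: FIRST(elsepart) = { j, m }.

{ j, m }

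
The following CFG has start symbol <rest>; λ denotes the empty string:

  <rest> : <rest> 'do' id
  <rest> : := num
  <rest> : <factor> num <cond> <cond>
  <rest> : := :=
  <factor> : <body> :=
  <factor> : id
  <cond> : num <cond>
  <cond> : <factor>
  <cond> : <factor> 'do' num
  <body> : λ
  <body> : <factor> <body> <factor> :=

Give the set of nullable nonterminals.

{ <body> }

Directly nullable (have an λ-production): <body>.
No other nonterminal has a production whose RHS symbols are all nullable.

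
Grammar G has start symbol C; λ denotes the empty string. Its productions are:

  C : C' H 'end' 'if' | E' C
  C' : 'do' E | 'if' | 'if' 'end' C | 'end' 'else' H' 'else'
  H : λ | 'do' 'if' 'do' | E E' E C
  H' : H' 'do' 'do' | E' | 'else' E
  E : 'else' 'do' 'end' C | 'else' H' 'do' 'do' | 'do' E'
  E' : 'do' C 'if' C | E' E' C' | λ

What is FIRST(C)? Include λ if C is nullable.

{ 'do', 'end', 'if' }

From C : C' H 'end' 'if': add FIRST(C') = { 'do', 'end', 'if' }.
From C : E' C: E' nullable, take FIRST(E') ∪ FIRST(C) = { 'do', 'end', 'if' }.
Union: FIRST(C) = { 'do', 'end', 'if' }.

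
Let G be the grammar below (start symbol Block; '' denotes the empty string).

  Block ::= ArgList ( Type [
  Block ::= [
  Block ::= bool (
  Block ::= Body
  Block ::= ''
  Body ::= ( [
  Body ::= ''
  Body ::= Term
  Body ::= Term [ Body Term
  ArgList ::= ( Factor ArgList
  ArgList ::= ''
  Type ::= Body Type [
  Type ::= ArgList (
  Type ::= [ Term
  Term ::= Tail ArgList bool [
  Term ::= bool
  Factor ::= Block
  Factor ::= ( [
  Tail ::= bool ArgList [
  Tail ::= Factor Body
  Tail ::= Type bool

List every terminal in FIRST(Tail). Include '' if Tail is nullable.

{ (, [, bool, '' }

Tail ::= bool ArgList [ contributes {bool}.
From Tail ::= Factor Body: Factor, Body nullable, take FIRST(Factor) ∪ FIRST(Body) = { (, [, bool }; also '' since the whole RHS is nullable.
From Tail ::= Type bool: add FIRST(Type) = { (, [, bool }.
Union: FIRST(Tail) = { (, [, bool, '' }.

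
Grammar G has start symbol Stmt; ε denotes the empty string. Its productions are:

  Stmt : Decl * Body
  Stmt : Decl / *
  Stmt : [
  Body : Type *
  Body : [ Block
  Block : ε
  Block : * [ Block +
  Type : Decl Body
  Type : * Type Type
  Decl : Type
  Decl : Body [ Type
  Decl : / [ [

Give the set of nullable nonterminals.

Directly nullable (have an ε-production): Block.
No other nonterminal has a production whose RHS symbols are all nullable.

{ Block }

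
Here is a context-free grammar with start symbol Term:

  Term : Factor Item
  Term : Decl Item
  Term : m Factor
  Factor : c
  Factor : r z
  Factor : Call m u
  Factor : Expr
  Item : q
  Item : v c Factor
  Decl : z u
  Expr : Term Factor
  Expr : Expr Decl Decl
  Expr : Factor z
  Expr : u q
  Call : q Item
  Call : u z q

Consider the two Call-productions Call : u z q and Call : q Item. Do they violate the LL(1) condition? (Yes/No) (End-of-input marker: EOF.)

FIRST(u z q) = { u } and FIRST(q Item) = { q }.
The FIRST sets are disjoint and neither alternative is nullable — no conflict.

No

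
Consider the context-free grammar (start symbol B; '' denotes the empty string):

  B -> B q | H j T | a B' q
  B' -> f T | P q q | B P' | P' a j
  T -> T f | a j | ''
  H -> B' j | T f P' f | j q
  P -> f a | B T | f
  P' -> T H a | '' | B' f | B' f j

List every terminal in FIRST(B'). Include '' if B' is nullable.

{ a, f, j }

B' -> f T contributes {f}.
From B' -> P q q: add FIRST(P) = { a, f, j }.
From B' -> B P': add FIRST(B) = { a, f, j }.
From B' -> P' a j: P' nullable, take FIRST(P') ∪ {a} = { a, f, j }.
Union: FIRST(B') = { a, f, j }.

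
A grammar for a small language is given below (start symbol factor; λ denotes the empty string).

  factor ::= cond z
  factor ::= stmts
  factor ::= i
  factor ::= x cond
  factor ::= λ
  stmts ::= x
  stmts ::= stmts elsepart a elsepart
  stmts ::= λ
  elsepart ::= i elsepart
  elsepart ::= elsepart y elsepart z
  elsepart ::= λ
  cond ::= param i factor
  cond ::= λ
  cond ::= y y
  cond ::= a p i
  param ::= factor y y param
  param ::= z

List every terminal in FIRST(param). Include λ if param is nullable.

From param ::= factor y y param: factor nullable, take FIRST(factor) ∪ {y} = { a, i, x, y, z }.
param ::= z contributes {z}.
Union: FIRST(param) = { a, i, x, y, z }.

{ a, i, x, y, z }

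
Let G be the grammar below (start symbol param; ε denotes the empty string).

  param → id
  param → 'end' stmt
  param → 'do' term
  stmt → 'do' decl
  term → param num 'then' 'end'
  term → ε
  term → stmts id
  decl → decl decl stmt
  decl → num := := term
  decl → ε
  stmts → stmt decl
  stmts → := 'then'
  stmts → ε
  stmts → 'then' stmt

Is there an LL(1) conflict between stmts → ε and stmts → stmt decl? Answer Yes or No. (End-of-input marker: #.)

No

FIRST(ε) = { ε } and FIRST(stmt decl) = { 'do' }.
The first is nullable but FOLLOW(stmts) = { id } is disjoint from FIRST of the second.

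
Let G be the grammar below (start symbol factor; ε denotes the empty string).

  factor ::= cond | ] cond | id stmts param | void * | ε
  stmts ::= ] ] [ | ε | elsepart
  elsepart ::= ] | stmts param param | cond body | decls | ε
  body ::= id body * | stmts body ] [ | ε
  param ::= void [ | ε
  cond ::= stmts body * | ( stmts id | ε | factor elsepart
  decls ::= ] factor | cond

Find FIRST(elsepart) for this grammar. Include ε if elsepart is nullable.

{ (, *, ], id, void, ε }

elsepart ::= ] contributes {]}.
From elsepart ::= stmts param param: stmts, param, param nullable, take FIRST(stmts) ∪ FIRST(param) ∪ FIRST(param) = { (, *, ], id, void }; also ε since the whole RHS is nullable.
From elsepart ::= cond body: cond, body nullable, take FIRST(cond) ∪ FIRST(body) = { (, *, ], id, void }; also ε since the whole RHS is nullable.
From elsepart ::= decls: add FIRST(decls) = { (, *, ], id, void, ε } (including ε since decls is nullable).
elsepart ::= ε contributes ε.
Union: FIRST(elsepart) = { (, *, ], id, void, ε }.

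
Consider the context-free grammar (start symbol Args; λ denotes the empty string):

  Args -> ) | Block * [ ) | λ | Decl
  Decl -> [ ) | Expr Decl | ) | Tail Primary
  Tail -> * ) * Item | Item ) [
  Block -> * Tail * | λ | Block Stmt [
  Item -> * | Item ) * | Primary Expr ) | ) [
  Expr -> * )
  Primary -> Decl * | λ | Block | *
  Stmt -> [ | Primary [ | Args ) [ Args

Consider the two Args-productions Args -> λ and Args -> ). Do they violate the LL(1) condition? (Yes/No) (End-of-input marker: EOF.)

FIRST(λ) = { λ } and FIRST()) = { ) }.
The first alternative is nullable and FOLLOW(Args) = { EOF, ), [ } shares ) with FIRST of the second — conflict.

Yes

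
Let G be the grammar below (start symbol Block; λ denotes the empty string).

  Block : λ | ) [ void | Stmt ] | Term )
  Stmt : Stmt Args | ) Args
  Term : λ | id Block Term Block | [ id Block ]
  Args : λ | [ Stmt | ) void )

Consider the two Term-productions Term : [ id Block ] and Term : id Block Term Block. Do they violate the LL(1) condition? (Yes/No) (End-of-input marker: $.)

FIRST([ id Block ]) = { [ } and FIRST(id Block Term Block) = { id }.
The FIRST sets are disjoint and neither alternative is nullable — no conflict.

No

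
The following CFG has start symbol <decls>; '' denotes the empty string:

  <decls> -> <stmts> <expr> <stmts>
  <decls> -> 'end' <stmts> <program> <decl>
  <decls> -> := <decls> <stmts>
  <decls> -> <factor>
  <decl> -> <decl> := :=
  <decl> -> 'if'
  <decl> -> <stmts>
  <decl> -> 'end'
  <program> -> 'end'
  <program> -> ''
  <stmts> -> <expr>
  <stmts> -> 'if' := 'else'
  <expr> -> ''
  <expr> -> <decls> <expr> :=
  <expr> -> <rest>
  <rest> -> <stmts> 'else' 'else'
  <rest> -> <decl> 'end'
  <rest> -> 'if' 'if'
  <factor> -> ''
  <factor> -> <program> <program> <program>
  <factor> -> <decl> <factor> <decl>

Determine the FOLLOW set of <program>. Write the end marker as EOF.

In <decls> -> 'end' <stmts> <program> <decl>: add FIRST(<decl>)\{''} = { 'else', 'end', 'if', := }.
  Since <decl> is nullable, also add FOLLOW(<decls>) = { EOF, 'else', 'end', 'if', := }.
In <factor> -> <program> <program> <program>: add FIRST(<program> <program>)\{''} = { 'end' }.
  Since <program> <program> is nullable, also add FOLLOW(<factor>) = { EOF, 'else', 'end', 'if', := }.
In <factor> -> <program> <program> <program>: add FIRST(<program>)\{''} = { 'end' }.
  Since <program> is nullable, also add FOLLOW(<factor>) = { EOF, 'else', 'end', 'if', := }.
In <factor> -> <program> <program> <program>: <program> is at the end, add FOLLOW(<factor>) = { EOF, 'else', 'end', 'if', := }.
Union: FOLLOW(<program>) = { EOF, 'else', 'end', 'if', := }.

{ EOF, 'else', 'end', 'if', := }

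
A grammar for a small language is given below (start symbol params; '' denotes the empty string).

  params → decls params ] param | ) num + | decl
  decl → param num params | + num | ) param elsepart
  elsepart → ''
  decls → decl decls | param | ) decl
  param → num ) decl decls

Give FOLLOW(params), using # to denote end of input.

params is the start symbol, so # ∈ FOLLOW(params).
In params → decls params ] param: add FIRST(] param) = { ] }.
In decl → param num params: params is at the end, add FOLLOW(decl) = { #, ), +, ], num }.
Union: FOLLOW(params) = { #, ), +, ], num }.

{ #, ), +, ], num }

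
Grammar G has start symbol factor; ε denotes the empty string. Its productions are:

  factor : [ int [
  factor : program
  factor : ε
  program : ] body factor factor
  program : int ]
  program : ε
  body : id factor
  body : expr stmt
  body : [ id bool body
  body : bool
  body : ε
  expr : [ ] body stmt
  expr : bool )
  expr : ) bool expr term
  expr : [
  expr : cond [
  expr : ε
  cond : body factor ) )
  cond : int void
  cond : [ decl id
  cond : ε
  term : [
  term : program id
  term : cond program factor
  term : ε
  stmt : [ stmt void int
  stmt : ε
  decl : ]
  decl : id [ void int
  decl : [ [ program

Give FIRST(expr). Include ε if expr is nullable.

{ ), [, ], bool, id, int, ε }

expr : [ ] body stmt contributes {[}.
expr : bool ) contributes {bool}.
expr : ) bool expr term contributes {)}.
expr : [ contributes {[}.
From expr : cond [: cond nullable, take FIRST(cond) ∪ {[} = { ), [, ], bool, id, int }.
expr : ε contributes ε.
Union: FIRST(expr) = { ), [, ], bool, id, int, ε }.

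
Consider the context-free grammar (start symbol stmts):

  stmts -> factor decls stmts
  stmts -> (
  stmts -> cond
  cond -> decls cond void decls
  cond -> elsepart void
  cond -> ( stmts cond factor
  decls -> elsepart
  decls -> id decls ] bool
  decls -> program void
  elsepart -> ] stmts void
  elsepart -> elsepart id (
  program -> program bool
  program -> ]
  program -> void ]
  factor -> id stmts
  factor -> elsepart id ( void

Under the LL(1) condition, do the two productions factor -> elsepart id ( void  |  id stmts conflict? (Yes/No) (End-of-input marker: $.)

FIRST(elsepart id ( void) = { ] } and FIRST(id stmts) = { id }.
The FIRST sets are disjoint and neither alternative is nullable — no conflict.

No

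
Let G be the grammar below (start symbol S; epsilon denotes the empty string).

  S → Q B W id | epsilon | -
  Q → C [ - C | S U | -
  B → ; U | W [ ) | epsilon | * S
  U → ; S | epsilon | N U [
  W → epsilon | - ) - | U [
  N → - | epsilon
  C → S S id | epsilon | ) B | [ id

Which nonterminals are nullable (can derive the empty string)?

{ B, C, N, Q, S, U, W }

Directly nullable (have an epsilon-production): S, B, U, W, N, C.
Q → S U with every symbol nullable, so Q is nullable.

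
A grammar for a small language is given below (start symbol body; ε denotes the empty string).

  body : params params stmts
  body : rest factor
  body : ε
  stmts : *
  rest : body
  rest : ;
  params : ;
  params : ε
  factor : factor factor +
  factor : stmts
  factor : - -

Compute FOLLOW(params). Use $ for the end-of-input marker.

{ *, ; }

In body : params params stmts: add FIRST(params stmts) = { *, ; }.
In body : params params stmts: add FIRST(stmts) = { * }.
Union: FOLLOW(params) = { *, ; }.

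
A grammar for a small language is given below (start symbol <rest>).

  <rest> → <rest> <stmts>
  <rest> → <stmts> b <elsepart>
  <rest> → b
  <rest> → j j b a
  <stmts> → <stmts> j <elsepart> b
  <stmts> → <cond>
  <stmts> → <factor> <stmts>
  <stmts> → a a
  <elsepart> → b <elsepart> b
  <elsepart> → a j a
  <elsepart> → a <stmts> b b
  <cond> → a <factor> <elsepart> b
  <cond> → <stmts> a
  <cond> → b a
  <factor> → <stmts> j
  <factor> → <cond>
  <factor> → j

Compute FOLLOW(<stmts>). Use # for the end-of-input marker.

{ #, a, b, j }

In <rest> → <rest> <stmts>: <stmts> is at the end, add FOLLOW(<rest>) = { #, a, b, j }.
In <rest> → <stmts> b <elsepart>: add FIRST(b <elsepart>) = { b }.
In <stmts> → <stmts> j <elsepart> b: add FIRST(j <elsepart> b) = { j }.
In <stmts> → <factor> <stmts>: <stmts> is at the end, add FOLLOW(<stmts>) = { #, a, b, j }.
In <elsepart> → a <stmts> b b: add FIRST(b b) = { b }.
In <cond> → <stmts> a: add FIRST(a) = { a }.
In <factor> → <stmts> j: add FIRST(j) = { j }.
Union: FOLLOW(<stmts>) = { #, a, b, j }.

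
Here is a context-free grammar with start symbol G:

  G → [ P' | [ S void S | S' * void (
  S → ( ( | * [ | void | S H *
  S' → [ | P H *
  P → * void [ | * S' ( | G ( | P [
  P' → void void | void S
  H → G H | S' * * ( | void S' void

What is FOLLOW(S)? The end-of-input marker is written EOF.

In G → [ S void S: add FIRST(void S) = { void }.
In G → [ S void S: S is at the end, add FOLLOW(G) = { EOF, (, *, [, void }.
In S → S H *: add FIRST(H *) = { *, [, void }.
In P' → void S: S is at the end, add FOLLOW(P') = { EOF, (, *, [, void }.
Union: FOLLOW(S) = { EOF, (, *, [, void }.

{ EOF, (, *, [, void }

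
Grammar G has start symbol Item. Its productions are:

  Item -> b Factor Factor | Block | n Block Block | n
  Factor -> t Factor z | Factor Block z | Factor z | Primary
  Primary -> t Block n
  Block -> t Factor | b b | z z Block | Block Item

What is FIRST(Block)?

Block -> t Factor contributes {t}.
Block -> b b contributes {b}.
Block -> z z Block contributes {z}.
From Block -> Block Item: add FIRST(Block) = { b, t, z }.
Union: FIRST(Block) = { b, t, z }.

{ b, t, z }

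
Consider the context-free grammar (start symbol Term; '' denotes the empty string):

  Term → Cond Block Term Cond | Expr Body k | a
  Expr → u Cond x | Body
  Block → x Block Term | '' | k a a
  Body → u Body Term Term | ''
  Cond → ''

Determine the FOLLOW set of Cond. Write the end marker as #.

In Term → Cond Block Term Cond: add FIRST(Block Term Cond) = { a, k, u, x }.
In Term → Cond Block Term Cond: Cond is at the end, add FOLLOW(Term) = { #, a, k, u, x }.
In Expr → u Cond x: add FIRST(x) = { x }.
Union: FOLLOW(Cond) = { #, a, k, u, x }.

{ #, a, k, u, x }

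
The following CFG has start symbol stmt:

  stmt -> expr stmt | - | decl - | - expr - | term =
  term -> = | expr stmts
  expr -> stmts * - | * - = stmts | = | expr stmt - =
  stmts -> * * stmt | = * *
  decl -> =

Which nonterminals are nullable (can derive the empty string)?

{ } (none)

No nonterminal has an empty production or an RHS whose symbols are all nullable.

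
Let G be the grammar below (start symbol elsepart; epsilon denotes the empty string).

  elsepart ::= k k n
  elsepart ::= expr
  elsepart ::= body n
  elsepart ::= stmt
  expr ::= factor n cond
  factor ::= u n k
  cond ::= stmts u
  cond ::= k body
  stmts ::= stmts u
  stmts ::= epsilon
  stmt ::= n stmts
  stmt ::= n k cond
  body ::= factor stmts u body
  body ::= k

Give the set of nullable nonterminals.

Directly nullable (have an epsilon-production): stmts.
No other nonterminal has a production whose RHS symbols are all nullable.

{ stmts }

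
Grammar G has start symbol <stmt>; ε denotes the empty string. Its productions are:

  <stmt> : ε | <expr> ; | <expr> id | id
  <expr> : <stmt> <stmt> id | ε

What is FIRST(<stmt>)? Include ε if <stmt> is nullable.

<stmt> : ε contributes ε.
From <stmt> : <expr> ;: <expr> nullable, take FIRST(<expr>) ∪ {;} = { ;, id }.
From <stmt> : <expr> id: <expr> nullable, take FIRST(<expr>) ∪ {id} = { ;, id }.
<stmt> : id contributes {id}.
Union: FIRST(<stmt>) = { ;, id, ε }.

{ ;, id, ε }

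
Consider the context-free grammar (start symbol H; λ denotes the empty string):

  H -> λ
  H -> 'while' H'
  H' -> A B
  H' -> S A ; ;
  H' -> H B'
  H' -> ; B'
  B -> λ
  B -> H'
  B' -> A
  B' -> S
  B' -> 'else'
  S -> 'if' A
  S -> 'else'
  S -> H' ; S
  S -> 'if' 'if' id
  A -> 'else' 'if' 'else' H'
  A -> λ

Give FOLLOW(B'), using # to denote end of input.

{ #, 'else', 'if', 'while', ; }

In H' -> H B': B' is at the end, add FOLLOW(H') = { #, 'else', 'if', 'while', ; }.
In H' -> ; B': B' is at the end, add FOLLOW(H') = { #, 'else', 'if', 'while', ; }.
Union: FOLLOW(B') = { #, 'else', 'if', 'while', ; }.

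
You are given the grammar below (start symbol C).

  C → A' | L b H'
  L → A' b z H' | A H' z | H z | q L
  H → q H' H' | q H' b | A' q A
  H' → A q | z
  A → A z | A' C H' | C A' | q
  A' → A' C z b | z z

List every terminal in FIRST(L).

From L → A' b z H': add FIRST(A') = { z }.
From L → A H' z: add FIRST(A) = { q, z }.
From L → H z: add FIRST(H) = { q, z }.
L → q L contributes {q}.
Union: FIRST(L) = { q, z }.

{ q, z }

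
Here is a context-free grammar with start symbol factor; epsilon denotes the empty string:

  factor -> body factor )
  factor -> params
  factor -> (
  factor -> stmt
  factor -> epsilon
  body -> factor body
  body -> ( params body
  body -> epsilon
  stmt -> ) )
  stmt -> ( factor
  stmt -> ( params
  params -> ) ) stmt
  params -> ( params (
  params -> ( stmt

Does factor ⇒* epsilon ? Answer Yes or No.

factor has an epsilon-production, so factor ⇒ epsilon.

Yes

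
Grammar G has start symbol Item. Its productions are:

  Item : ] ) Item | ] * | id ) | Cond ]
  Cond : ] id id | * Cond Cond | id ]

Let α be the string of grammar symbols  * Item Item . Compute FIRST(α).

{ * }

* is a terminal; add {*} and stop.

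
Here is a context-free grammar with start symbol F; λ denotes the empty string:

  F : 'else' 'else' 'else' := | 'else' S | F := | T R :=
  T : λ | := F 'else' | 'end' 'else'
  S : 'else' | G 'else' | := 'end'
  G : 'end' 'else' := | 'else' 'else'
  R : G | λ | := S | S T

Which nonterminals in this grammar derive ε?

Directly nullable (have an λ-production): T, R.
No other nonterminal has a production whose RHS symbols are all nullable.

{ R, T }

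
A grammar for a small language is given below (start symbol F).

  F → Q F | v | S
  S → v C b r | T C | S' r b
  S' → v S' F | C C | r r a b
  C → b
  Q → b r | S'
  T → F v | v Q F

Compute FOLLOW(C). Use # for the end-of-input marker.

{ #, b, r, v }

In S → v C b r: add FIRST(b r) = { b }.
In S → T C: C is at the end, add FOLLOW(S) = { #, b, r, v }.
In S' → C C: add FIRST(C) = { b }.
In S' → C C: C is at the end, add FOLLOW(S') = { b, r, v }.
Union: FOLLOW(C) = { #, b, r, v }.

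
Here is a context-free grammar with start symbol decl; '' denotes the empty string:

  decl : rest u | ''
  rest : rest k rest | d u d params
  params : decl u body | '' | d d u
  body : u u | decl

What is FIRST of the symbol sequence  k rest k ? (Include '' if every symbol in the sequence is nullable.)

{ k }

k is a terminal; add {k} and stop.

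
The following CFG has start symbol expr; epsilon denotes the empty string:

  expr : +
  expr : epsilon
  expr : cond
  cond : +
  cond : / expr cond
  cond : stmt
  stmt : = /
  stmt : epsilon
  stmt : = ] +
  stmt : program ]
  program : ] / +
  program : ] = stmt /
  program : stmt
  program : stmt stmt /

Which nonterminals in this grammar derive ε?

{ cond, expr, program, stmt }

Directly nullable (have an epsilon-production): expr, stmt.
cond : stmt with every symbol nullable, so cond is nullable.
program : stmt with every symbol nullable, so program is nullable.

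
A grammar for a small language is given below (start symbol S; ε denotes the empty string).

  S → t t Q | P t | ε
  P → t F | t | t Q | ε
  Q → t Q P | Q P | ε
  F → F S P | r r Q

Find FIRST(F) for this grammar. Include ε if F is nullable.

From F → F S P: add FIRST(F) = { r }.
F → r r Q contributes {r}.
Union: FIRST(F) = { r }.

{ r }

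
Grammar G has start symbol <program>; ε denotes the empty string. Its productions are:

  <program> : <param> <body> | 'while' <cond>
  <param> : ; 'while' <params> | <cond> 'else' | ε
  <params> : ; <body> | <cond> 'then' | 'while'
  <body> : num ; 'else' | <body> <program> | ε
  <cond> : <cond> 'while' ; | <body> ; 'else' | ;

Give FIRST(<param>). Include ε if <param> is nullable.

<param> : ; 'while' <params> contributes {;}.
From <param> : <cond> 'else': add FIRST(<cond>) = { 'while', ;, num }.
<param> : ε contributes ε.
Union: FIRST(<param>) = { 'while', ;, num, ε }.

{ 'while', ;, num, ε }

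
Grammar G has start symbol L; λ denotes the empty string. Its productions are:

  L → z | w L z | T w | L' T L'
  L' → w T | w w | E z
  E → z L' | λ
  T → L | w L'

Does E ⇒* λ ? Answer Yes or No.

E has an λ-production, so E ⇒ λ.

Yes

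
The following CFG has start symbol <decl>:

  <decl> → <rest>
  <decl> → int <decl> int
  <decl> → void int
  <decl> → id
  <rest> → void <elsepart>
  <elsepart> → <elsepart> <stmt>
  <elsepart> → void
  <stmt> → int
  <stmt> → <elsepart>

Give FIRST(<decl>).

{ id, int, void }

From <decl> → <rest>: add FIRST(<rest>) = { void }.
<decl> → int <decl> int contributes {int}.
<decl> → void int contributes {void}.
<decl> → id contributes {id}.
Union: FIRST(<decl>) = { id, int, void }.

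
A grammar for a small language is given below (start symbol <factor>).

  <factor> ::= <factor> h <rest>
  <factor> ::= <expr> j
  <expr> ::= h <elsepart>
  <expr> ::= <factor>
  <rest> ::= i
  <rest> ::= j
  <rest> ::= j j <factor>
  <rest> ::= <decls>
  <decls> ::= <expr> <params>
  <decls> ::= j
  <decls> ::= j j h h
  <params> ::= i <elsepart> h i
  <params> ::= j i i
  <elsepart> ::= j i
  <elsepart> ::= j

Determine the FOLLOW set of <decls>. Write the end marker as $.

In <rest> ::= <decls>: <decls> is at the end, add FOLLOW(<rest>) = { $, h, i, j }.
Union: FOLLOW(<decls>) = { $, h, i, j }.

{ $, h, i, j }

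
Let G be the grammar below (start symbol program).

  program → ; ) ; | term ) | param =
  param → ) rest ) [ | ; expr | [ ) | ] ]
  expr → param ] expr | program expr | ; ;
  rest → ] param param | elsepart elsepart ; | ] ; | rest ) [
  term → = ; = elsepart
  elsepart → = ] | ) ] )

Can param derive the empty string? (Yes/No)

No

No nonterminal in this grammar is nullable.
No production of param has an RHS whose symbols are all nullable, so param is not nullable.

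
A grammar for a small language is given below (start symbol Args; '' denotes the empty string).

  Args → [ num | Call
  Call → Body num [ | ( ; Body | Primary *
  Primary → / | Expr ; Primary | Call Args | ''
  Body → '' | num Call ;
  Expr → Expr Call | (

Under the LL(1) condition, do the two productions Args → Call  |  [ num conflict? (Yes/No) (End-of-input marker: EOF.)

No

FIRST(Call) = { (, *, /, num } and FIRST([ num) = { [ }.
The FIRST sets are disjoint and neither alternative is nullable — no conflict.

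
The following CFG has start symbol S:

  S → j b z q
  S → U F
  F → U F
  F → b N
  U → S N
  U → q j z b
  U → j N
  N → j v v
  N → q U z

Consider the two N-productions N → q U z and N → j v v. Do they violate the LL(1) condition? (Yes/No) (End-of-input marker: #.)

No

FIRST(q U z) = { q } and FIRST(j v v) = { j }.
The FIRST sets are disjoint and neither alternative is nullable — no conflict.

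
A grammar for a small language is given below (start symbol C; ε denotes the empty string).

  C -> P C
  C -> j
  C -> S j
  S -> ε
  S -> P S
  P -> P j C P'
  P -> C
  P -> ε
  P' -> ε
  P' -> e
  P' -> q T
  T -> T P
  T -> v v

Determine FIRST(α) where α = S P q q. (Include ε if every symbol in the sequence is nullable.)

Add FIRST(S)\{ε} = { j }; S is nullable, continue.
Add FIRST(P)\{ε} = { j }; P is nullable, continue.
q is a terminal; add {q} and stop.

{ j, q }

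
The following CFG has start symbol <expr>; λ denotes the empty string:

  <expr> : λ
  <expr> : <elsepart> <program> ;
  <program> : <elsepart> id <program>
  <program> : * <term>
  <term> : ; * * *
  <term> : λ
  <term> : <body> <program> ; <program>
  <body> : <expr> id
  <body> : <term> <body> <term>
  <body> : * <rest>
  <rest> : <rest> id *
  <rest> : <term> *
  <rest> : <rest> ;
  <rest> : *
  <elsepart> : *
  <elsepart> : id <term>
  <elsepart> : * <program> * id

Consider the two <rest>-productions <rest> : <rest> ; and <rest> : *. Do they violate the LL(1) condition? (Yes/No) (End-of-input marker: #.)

Yes

FIRST(<rest> ;) = { *, ;, id } and FIRST(*) = { * }.
Both contain *, so the two alternatives are not disjoint — LL(1) conflict.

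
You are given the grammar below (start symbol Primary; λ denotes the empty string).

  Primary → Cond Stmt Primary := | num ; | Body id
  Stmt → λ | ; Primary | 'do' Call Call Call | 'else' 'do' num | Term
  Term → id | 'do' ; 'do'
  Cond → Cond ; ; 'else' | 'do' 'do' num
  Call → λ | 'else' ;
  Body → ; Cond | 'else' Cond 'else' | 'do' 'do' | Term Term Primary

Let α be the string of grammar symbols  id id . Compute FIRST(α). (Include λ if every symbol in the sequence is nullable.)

{ id }

id is a terminal; add {id} and stop.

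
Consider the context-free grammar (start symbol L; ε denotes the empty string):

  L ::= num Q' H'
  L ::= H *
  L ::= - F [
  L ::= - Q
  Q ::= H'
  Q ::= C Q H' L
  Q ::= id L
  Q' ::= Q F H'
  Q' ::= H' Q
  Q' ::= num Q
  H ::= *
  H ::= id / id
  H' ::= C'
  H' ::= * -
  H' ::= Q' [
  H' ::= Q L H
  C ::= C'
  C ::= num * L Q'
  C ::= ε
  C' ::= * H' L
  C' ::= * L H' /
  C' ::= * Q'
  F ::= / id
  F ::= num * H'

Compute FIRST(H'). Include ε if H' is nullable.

{ *, id, num }

From H' ::= C': add FIRST(C') = { * }.
H' ::= * - contributes {*}.
From H' ::= Q' [: add FIRST(Q') = { *, id, num }.
From H' ::= Q L H: add FIRST(Q) = { *, id, num }.
Union: FIRST(H') = { *, id, num }.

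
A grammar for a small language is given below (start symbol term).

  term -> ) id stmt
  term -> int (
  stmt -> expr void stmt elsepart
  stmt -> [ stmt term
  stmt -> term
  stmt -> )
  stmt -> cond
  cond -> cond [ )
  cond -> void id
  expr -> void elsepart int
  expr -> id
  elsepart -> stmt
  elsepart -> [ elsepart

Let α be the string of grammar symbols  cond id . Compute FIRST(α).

{ void }

Add FIRST(cond) = { void }; cond is not nullable, stop.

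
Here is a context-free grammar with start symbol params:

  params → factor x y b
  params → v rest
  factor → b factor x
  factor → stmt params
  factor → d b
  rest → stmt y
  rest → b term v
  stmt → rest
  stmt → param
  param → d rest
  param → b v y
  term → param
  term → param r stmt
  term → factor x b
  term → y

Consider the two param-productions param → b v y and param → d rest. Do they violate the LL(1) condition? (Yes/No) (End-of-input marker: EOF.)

No

FIRST(b v y) = { b } and FIRST(d rest) = { d }.
The FIRST sets are disjoint and neither alternative is nullable — no conflict.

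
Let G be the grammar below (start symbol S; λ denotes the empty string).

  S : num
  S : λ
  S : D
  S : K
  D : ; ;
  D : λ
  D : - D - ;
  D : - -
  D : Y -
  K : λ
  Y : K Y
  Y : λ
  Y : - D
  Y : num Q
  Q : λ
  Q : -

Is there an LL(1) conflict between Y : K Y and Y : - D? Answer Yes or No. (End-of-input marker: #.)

FIRST(K Y) = { -, num, λ } and FIRST(- D) = { - }.
Both contain -, so the two alternatives are not disjoint — LL(1) conflict.

Yes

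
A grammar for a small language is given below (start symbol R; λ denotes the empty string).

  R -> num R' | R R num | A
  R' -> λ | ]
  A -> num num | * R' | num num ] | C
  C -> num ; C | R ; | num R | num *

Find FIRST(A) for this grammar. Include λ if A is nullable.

A -> num num contributes {num}.
A -> * R' contributes {*}.
A -> num num ] contributes {num}.
From A -> C: add FIRST(C) = { *, num }.
Union: FIRST(A) = { *, num }.

{ *, num }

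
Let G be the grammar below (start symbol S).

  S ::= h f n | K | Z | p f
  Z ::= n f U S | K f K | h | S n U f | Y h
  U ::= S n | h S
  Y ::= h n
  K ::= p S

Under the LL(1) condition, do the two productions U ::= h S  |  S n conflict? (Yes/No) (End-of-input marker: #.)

Yes

FIRST(h S) = { h } and FIRST(S n) = { h, n, p }.
Both contain h, so the two alternatives are not disjoint — LL(1) conflict.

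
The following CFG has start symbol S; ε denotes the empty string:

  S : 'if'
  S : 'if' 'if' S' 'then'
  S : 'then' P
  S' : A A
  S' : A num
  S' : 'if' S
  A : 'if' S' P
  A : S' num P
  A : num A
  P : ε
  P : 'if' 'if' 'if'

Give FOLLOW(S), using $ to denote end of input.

S is the start symbol, so $ ∈ FOLLOW(S).
In S' : 'if' S: S is at the end, add FOLLOW(S') = { 'if', 'then', num }.
Union: FOLLOW(S) = { $, 'if', 'then', num }.

{ $, 'if', 'then', num }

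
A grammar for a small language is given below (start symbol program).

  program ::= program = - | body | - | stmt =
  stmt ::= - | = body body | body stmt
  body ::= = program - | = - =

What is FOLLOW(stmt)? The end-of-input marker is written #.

{ = }

In program ::= stmt =: add FIRST(=) = { = }.
In stmt ::= body stmt: stmt is at the end, add FOLLOW(stmt) = { = }.
Union: FOLLOW(stmt) = { = }.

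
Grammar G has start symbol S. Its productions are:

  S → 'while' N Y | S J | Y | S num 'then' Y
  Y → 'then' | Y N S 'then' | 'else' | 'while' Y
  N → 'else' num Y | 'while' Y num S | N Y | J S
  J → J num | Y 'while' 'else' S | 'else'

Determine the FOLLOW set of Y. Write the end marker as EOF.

{ EOF, 'else', 'then', 'while', num }

In S → 'while' N Y: Y is at the end, add FOLLOW(S) = { EOF, 'else', 'then', 'while', num }.
In S → Y: Y is at the end, add FOLLOW(S) = { EOF, 'else', 'then', 'while', num }.
In S → S num 'then' Y: Y is at the end, add FOLLOW(S) = { EOF, 'else', 'then', 'while', num }.
In Y → Y N S 'then': add FIRST(N S 'then') = { 'else', 'then', 'while' }.
In Y → 'while' Y: Y is at the end, add FOLLOW(Y) = { EOF, 'else', 'then', 'while', num }.
In N → 'else' num Y: Y is at the end, add FOLLOW(N) = { 'else', 'then', 'while' }.
In N → 'while' Y num S: add FIRST(num S) = { num }.
In N → N Y: Y is at the end, add FOLLOW(N) = { 'else', 'then', 'while' }.
In J → Y 'while' 'else' S: add FIRST('while' 'else' S) = { 'while' }.
Union: FOLLOW(Y) = { EOF, 'else', 'then', 'while', num }.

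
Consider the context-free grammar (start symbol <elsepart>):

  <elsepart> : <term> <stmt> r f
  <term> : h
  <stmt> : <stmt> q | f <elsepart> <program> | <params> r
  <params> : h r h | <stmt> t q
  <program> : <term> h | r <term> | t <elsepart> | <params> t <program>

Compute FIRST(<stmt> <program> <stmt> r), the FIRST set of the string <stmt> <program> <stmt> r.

{ f, h }

Add FIRST(<stmt>) = { f, h }; <stmt> is not nullable, stop.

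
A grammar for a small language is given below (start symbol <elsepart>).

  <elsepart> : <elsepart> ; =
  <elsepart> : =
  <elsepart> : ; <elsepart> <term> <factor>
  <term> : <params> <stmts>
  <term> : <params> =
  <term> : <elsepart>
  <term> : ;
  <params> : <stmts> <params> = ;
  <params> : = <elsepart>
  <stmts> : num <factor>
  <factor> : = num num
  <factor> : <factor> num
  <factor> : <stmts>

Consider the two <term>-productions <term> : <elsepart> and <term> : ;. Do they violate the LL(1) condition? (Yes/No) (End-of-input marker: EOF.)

Yes

FIRST(<elsepart>) = { ;, = } and FIRST(;) = { ; }.
Both contain ;, so the two alternatives are not disjoint — LL(1) conflict.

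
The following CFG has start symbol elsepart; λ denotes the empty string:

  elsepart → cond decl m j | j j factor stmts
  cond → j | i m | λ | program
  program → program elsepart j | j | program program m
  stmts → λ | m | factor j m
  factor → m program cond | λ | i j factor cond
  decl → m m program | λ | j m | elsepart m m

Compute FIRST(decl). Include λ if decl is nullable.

{ i, j, m, λ }

decl → m m program contributes {m}.
decl → λ contributes λ.
decl → j m contributes {j}.
From decl → elsepart m m: add FIRST(elsepart) = { i, j, m }.
Union: FIRST(decl) = { i, j, m, λ }.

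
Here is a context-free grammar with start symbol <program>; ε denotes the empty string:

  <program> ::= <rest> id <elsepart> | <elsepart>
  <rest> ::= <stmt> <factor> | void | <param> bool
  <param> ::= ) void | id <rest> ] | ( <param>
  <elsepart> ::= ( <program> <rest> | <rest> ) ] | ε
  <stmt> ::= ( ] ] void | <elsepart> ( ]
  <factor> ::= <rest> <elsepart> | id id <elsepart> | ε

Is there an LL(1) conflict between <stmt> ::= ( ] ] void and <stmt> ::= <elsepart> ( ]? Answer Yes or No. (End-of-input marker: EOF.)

FIRST(( ] ] void) = { ( } and FIRST(<elsepart> ( ]) = { (, ), id, void }.
Both contain (, so the two alternatives are not disjoint — LL(1) conflict.

Yes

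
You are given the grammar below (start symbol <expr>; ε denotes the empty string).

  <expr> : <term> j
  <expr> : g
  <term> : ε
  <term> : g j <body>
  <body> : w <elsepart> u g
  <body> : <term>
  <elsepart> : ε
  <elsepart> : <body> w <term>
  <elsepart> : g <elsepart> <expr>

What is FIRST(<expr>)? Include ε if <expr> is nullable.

{ g, j }

From <expr> : <term> j: <term> nullable, take FIRST(<term>) ∪ {j} = { g, j }.
<expr> : g contributes {g}.
Union: FIRST(<expr>) = { g, j }.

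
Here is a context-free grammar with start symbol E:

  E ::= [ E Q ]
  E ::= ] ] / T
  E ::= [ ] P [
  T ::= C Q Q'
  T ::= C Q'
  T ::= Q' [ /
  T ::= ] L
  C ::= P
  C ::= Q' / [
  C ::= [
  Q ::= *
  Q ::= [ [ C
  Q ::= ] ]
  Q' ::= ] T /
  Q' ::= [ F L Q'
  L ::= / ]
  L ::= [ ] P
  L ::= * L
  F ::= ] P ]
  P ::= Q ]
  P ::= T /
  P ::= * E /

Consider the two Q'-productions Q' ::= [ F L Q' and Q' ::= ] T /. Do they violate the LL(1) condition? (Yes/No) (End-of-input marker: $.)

No

FIRST([ F L Q') = { [ } and FIRST(] T /) = { ] }.
The FIRST sets are disjoint and neither alternative is nullable — no conflict.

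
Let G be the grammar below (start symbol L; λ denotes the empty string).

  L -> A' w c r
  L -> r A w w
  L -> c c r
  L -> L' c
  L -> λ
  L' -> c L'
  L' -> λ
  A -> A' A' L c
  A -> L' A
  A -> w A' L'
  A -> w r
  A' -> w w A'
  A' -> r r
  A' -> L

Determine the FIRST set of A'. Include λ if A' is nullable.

{ c, r, w, λ }

A' -> w w A' contributes {w}.
A' -> r r contributes {r}.
From A' -> L: add FIRST(L) = { c, r, w, λ } (including λ since L is nullable).
Union: FIRST(A') = { c, r, w, λ }.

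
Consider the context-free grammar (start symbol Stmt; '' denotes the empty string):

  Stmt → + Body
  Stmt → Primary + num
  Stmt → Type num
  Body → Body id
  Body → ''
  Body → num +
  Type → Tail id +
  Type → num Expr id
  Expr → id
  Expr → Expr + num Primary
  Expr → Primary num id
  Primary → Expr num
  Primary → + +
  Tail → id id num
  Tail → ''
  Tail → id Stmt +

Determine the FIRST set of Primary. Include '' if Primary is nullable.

From Primary → Expr num: add FIRST(Expr) = { +, id }.
Primary → + + contributes {+}.
Union: FIRST(Primary) = { +, id }.

{ +, id }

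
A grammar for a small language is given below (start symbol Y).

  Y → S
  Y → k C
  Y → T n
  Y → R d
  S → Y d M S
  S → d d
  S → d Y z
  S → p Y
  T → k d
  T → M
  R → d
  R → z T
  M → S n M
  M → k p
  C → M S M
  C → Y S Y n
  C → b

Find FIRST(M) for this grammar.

From M → S n M: add FIRST(S) = { d, k, p, z }.
M → k p contributes {k}.
Union: FIRST(M) = { d, k, p, z }.

{ d, k, p, z }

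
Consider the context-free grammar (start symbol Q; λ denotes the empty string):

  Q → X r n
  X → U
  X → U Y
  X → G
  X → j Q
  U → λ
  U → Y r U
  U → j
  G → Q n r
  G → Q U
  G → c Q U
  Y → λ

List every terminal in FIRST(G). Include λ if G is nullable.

From G → Q n r: add FIRST(Q) = { c, j, r }.
From G → Q U: add FIRST(Q) = { c, j, r }.
G → c Q U contributes {c}.
Union: FIRST(G) = { c, j, r }.

{ c, j, r }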